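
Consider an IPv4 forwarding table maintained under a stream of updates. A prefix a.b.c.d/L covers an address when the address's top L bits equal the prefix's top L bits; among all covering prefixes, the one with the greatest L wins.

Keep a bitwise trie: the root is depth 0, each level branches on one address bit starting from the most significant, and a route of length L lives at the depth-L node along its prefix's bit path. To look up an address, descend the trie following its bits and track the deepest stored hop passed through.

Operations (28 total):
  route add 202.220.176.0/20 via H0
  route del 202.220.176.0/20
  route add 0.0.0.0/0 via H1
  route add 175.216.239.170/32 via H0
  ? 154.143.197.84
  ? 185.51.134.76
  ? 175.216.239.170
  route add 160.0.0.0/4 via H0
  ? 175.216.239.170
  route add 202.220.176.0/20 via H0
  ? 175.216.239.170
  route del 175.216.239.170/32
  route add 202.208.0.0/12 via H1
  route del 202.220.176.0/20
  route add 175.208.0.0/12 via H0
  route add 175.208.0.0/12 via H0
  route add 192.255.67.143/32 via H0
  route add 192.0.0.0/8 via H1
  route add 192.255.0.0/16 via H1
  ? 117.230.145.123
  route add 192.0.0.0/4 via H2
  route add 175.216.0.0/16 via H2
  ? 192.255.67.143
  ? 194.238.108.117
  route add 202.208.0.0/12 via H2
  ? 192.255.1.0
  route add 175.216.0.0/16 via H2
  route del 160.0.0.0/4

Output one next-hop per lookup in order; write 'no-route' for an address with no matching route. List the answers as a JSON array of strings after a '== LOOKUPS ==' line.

Apply in order:
  add 202.220.176.0/20 -> H0 at depth 20
  del 202.220.176.0/20 (clear depth 20)
  add 0.0.0.0/0 -> H1 at depth 0
  add 175.216.239.170/32 -> H0 at depth 32
  lookup 154.143.197.84: bits 10 walk d0:H1→d1:-→d2:- -> H1
  lookup 185.51.134.76: bits 101 walk d0:H1→d1:-→d2:-→d3:- -> H1
  lookup 175.216.239.170: bits 10101111110110001110111110101010 walk d0:H1→d1:-→d2:-→d3:-→d4:-→d5:-→d6:-→d7:-→d8:-→d9:-→d10:-→d11:-→d12:-→d13:-→d14:-→d15:-→d16:-→d17:-→d18:-→d19:-→d20:-→d21:-→d22:-→d23:-→d24:-→d25:-→d26:-→d27:-→d28:-→d29:-→d30:-→d31:-→d32:H0 -> H0
  add 160.0.0.0/4 -> H0 at depth 4
  lookup 175.216.239.170: bits 10101111110110001110111110101010 walk d0:H1→d1:-→d2:-→d3:-→d4:H0→d5:-→d6:-→d7:-→d8:-→d9:-→d10:-→d11:-→d12:-→d13:-→d14:-→d15:-→d16:-→d17:-→d18:-→d19:-→d20:-→d21:-→d22:-→d23:-→d24:-→d25:-→d26:-→d27:-→d28:-→d29:-→d30:-→d31:-→d32:H0 -> H0
  add 202.220.176.0/20 -> H0 at depth 20
  lookup 175.216.239.170: bits 10101111110110001110111110101010 walk d0:H1→d1:-→d2:-→d3:-→d4:H0→d5:-→d6:-→d7:-→d8:-→d9:-→d10:-→d11:-→d12:-→d13:-→d14:-→d15:-→d16:-→d17:-→d18:-→d19:-→d20:-→d21:-→d22:-→d23:-→d24:-→d25:-→d26:-→d27:-→d28:-→d29:-→d30:-→d31:-→d32:H0 -> H0
  del 175.216.239.170/32 (clear depth 32)
  add 202.208.0.0/12 -> H1 at depth 12
  del 202.220.176.0/20 (clear depth 20)
  add 175.208.0.0/12 -> H0 at depth 12
  add 175.208.0.0/12 -> H0 at depth 12
  add 192.255.67.143/32 -> H0 at depth 32
  add 192.0.0.0/8 -> H1 at depth 8
  add 192.255.0.0/16 -> H1 at depth 16
  lookup 117.230.145.123: bits ε walk d0:H1 -> H1
  add 192.0.0.0/4 -> H2 at depth 4
  add 175.216.0.0/16 -> H2 at depth 16
  lookup 192.255.67.143: bits 11000000111111110100001110001111 walk d0:H1→d1:-→d2:-→d3:-→d4:H2→d5:-→d6:-→d7:-→d8:H1→d9:-→d10:-→d11:-→d12:-→d13:-→d14:-→d15:-→d16:H1→d17:-→d18:-→d19:-→d20:-→d21:-→d22:-→d23:-→d24:-→d25:-→d26:-→d27:-→d28:-→d29:-→d30:-→d31:-→d32:H0 -> H0
  lookup 194.238.108.117: bits 110000 walk d0:H1→d1:-→d2:-→d3:-→d4:H2→d5:-→d6:- -> H2
  add 202.208.0.0/12 -> H2 at depth 12
  lookup 192.255.1.0: bits 11000000111111110 walk d0:H1→d1:-→d2:-→d3:-→d4:H2→d5:-→d6:-→d7:-→d8:H1→d9:-→d10:-→d11:-→d12:-→d13:-→d14:-→d15:-→d16:H1→d17:- -> H1
  add 175.216.0.0/16 -> H2 at depth 16
  del 160.0.0.0/4 (clear depth 4)

== LOOKUPS ==
["H1","H1","H0","H0","H0","H1","H0","H2","H1"]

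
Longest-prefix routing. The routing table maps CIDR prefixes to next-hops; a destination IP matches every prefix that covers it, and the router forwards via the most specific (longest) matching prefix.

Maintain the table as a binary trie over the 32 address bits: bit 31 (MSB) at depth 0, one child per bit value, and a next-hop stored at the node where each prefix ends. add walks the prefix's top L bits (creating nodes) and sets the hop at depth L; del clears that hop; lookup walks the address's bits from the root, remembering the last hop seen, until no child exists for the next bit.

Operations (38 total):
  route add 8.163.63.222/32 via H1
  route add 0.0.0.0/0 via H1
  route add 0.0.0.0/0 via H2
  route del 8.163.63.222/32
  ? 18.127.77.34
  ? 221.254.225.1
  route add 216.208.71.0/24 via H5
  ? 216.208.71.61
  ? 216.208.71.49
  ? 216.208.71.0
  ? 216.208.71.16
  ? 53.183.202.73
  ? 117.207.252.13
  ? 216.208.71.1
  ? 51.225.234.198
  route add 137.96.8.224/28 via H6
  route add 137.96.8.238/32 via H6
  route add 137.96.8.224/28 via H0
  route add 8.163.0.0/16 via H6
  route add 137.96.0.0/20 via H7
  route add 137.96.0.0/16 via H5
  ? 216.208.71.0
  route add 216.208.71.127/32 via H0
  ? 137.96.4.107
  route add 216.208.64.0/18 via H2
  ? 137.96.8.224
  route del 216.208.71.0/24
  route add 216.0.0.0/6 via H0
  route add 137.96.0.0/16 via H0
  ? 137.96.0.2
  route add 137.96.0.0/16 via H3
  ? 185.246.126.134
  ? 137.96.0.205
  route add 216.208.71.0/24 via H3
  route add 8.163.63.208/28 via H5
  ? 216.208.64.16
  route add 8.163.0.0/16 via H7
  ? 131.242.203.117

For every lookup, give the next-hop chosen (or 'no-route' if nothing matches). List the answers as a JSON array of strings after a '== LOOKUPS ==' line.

Process each operation:
  add 8.163.63.222/32 -> H1 at depth 32
  add 0.0.0.0/0 -> H1 at depth 0
  add 0.0.0.0/0 -> H2 at depth 0
  del 8.163.63.222/32 (clear depth 32)
  Q 18.127.77.34: descend 000 ; hops seen [H2] ; pick H2
  Q 221.254.225.1: descend ε ; hops seen [H2] ; pick H2
  add 216.208.71.0/24 -> H5 at depth 24
  Q 216.208.71.61: descend 110110001101000001000111 ; hops seen [H2,H5] ; pick H5
  Q 216.208.71.49: descend 110110001101000001000111 ; hops seen [H2,H5] ; pick H5
  Q 216.208.71.0: descend 110110001101000001000111 ; hops seen [H2,H5] ; pick H5
  Q 216.208.71.16: descend 110110001101000001000111 ; hops seen [H2,H5] ; pick H5
  Q 53.183.202.73: descend 00 ; hops seen [H2] ; pick H2
  Q 117.207.252.13: descend 0 ; hops seen [H2] ; pick H2
  Q 216.208.71.1: descend 110110001101000001000111 ; hops seen [H2,H5] ; pick H5
  Q 51.225.234.198: descend 00 ; hops seen [H2] ; pick H2
  add 137.96.8.224/28 -> H6 at depth 28
  add 137.96.8.238/32 -> H6 at depth 32
  add 137.96.8.224/28 -> H0 at depth 28
  add 8.163.0.0/16 -> H6 at depth 16
  add 137.96.0.0/20 -> H7 at depth 20
  add 137.96.0.0/16 -> H5 at depth 16
  Q 216.208.71.0: descend 110110001101000001000111 ; hops seen [H2,H5] ; pick H5
  add 216.208.71.127/32 -> H0 at depth 32
  Q 137.96.4.107: descend 10001001011000000000 ; hops seen [H2,H5,H7] ; pick H7
  add 216.208.64.0/18 -> H2 at depth 18
  Q 137.96.8.224: descend 1000100101100000000010001110 ; hops seen [H2,H5,H7,H0] ; pick H0
  del 216.208.71.0/24 (clear depth 24)
  add 216.0.0.0/6 -> H0 at depth 6
  add 137.96.0.0/16 -> H0 at depth 16
  Q 137.96.0.2: descend 10001001011000000000 ; hops seen [H2,H0,H7] ; pick H7
  add 137.96.0.0/16 -> H3 at depth 16
  Q 185.246.126.134: descend 10 ; hops seen [H2] ; pick H2
  Q 137.96.0.205: descend 10001001011000000000 ; hops seen [H2,H3,H7] ; pick H7
  add 216.208.71.0/24 -> H3 at depth 24
  add 8.163.63.208/28 -> H5 at depth 28
  Q 216.208.64.16: descend 110110001101000001000 ; hops seen [H2,H0,H2] ; pick H2
  add 8.163.0.0/16 -> H7 at depth 16
  Q 131.242.203.117: descend 1000 ; hops seen [H2] ; pick H2

== LOOKUPS ==
["H2","H2","H5","H5","H5","H5","H2","H2","H5","H2","H5","H7","H0","H7","H2","H7","H2","H2"]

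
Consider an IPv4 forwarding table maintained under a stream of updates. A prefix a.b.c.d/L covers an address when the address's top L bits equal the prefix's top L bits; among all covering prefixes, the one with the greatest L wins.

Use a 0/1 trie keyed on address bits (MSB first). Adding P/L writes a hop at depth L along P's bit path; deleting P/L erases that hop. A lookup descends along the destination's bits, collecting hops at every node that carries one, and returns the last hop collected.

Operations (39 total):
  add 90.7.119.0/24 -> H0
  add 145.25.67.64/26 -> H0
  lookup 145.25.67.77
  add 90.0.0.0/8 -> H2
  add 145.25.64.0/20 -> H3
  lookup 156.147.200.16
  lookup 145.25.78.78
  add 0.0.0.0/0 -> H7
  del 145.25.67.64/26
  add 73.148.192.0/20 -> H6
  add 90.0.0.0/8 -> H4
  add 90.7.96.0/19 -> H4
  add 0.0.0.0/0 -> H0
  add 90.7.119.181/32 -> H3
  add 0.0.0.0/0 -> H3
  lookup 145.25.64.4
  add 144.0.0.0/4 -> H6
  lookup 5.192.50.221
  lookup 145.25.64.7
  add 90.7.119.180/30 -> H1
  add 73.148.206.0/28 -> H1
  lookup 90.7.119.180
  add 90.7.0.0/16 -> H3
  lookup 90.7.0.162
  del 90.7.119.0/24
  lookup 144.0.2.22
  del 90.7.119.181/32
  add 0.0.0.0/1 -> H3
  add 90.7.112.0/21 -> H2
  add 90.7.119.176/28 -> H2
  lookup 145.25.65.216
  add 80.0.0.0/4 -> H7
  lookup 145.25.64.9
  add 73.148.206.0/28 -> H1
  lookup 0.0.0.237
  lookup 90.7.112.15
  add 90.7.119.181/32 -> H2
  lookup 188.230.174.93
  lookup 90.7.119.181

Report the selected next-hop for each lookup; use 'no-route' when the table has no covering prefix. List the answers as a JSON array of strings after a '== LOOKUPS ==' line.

Apply in order:
  add 90.7.119.0/24 -> H0 at depth 24
  add 145.25.67.64/26 -> H0 at depth 26
  ? 145.25.67.77  path d0:-→d1:-→d2:-→d3:-→d4:-→d5:-→d6:-→d7:-→d8:-→d9:-→d10:-→d11:-→d12:-→d13:-→d14:-→d15:-→d16:-→d17:-→d18:-→d19:-→d20:-→d21:-→d22:-→d23:-→d24:-→d25:-→d26:H0  best=H0
  add 90.0.0.0/8 -> H2 at depth 8
  add 145.25.64.0/20 -> H3 at depth 20
  ? 156.147.200.16  path d0:-→d1:-→d2:-→d3:-→d4:-  best=no-route
  ? 145.25.78.78  path d0:-→d1:-→d2:-→d3:-→d4:-→d5:-→d6:-→d7:-→d8:-→d9:-→d10:-→d11:-→d12:-→d13:-→d14:-→d15:-→d16:-→d17:-→d18:-→d19:-→d20:H3  best=H3
  add 0.0.0.0/0 -> H7 at depth 0
  - 145.25.67.64/26 clear@26
  add 73.148.192.0/20 -> H6 at depth 20
  add 90.0.0.0/8 -> H4 at depth 8
  add 90.7.96.0/19 -> H4 at depth 19
  add 0.0.0.0/0 -> H0 at depth 0
  add 90.7.119.181/32 -> H3 at depth 32
  add 0.0.0.0/0 -> H3 at depth 0
  ? 145.25.64.4  path d0:H3→d1:-→d2:-→d3:-→d4:-→d5:-→d6:-→d7:-→d8:-→d9:-→d10:-→d11:-→d12:-→d13:-→d14:-→d15:-→d16:-→d17:-→d18:-→d19:-→d20:H3→d21:-→d22:-  best=H3
  add 144.0.0.0/4 -> H6 at depth 4
  ? 5.192.50.221  path d0:H3→d1:-  best=H3
  ? 145.25.64.7  path d0:H3→d1:-→d2:-→d3:-→d4:H6→d5:-→d6:-→d7:-→d8:-→d9:-→d10:-→d11:-→d12:-→d13:-→d14:-→d15:-→d16:-→d17:-→d18:-→d19:-→d20:H3→d21:-→d22:-  best=H3
  add 90.7.119.180/30 -> H1 at depth 30
  add 73.148.206.0/28 -> H1 at depth 28
  ? 90.7.119.180  path d0:H3→d1:-→d2:-→d3:-→d4:-→d5:-→d6:-→d7:-→d8:H4→d9:-→d10:-→d11:-→d12:-→d13:-→d14:-→d15:-→d16:-→d17:-→d18:-→d19:H4→d20:-→d21:-→d22:-→d23:-→d24:H0→d25:-→d26:-→d27:-→d28:-→d29:-→d30:H1→d31:-  best=H1
  add 90.7.0.0/16 -> H3 at depth 16
  ? 90.7.0.162  path d0:H3→d1:-→d2:-→d3:-→d4:-→d5:-→d6:-→d7:-→d8:H4→d9:-→d10:-→d11:-→d12:-→d13:-→d14:-→d15:-→d16:H3→d17:-  best=H3
  - 90.7.119.0/24 clear@24
  ? 144.0.2.22  path d0:H3→d1:-→d2:-→d3:-→d4:H6→d5:-→d6:-→d7:-  best=H6
  - 90.7.119.181/32 clear@32
  add 0.0.0.0/1 -> H3 at depth 1
  add 90.7.112.0/21 -> H2 at depth 21
  add 90.7.119.176/28 -> H2 at depth 28
  ? 145.25.65.216  path d0:H3→d1:-→d2:-→d3:-→d4:H6→d5:-→d6:-→d7:-→d8:-→d9:-→d10:-→d11:-→d12:-→d13:-→d14:-→d15:-→d16:-→d17:-→d18:-→d19:-→d20:H3→d21:-→d22:-  best=H3
  add 80.0.0.0/4 -> H7 at depth 4
  ? 145.25.64.9  path d0:H3→d1:-→d2:-→d3:-→d4:H6→d5:-→d6:-→d7:-→d8:-→d9:-→d10:-→d11:-→d12:-→d13:-→d14:-→d15:-→d16:-→d17:-→d18:-→d19:-→d20:H3→d21:-→d22:-  best=H3
  add 73.148.206.0/28 -> H1 at depth 28
  ? 0.0.0.237  path d0:H3→d1:H3  best=H3
  ? 90.7.112.15  path d0:H3→d1:H3→d2:-→d3:-→d4:H7→d5:-→d6:-→d7:-→d8:H4→d9:-→d10:-→d11:-→d12:-→d13:-→d14:-→d15:-→d16:H3→d17:-→d18:-→d19:H4→d20:-→d21:H2  best=H2
  add 90.7.119.181/32 -> H2 at depth 32
  ? 188.230.174.93  path d0:H3→d1:-→d2:-  best=H3
  ? 90.7.119.181  path d0:H3→d1:H3→d2:-→d3:-→d4:H7→d5:-→d6:-→d7:-→d8:H4→d9:-→d10:-→d11:-→d12:-→d13:-→d14:-→d15:-→d16:H3→d17:-→d18:-→d19:H4→d20:-→d21:H2→d22:-→d23:-→d24:-→d25:-→d26:-→d27:-→d28:H2→d29:-→d30:H1→d31:-→d32:H2  best=H2

== LOOKUPS ==
["H0","no-route","H3","H3","H3","H3","H1","H3","H6","H3","H3","H3","H2","H3","H2"]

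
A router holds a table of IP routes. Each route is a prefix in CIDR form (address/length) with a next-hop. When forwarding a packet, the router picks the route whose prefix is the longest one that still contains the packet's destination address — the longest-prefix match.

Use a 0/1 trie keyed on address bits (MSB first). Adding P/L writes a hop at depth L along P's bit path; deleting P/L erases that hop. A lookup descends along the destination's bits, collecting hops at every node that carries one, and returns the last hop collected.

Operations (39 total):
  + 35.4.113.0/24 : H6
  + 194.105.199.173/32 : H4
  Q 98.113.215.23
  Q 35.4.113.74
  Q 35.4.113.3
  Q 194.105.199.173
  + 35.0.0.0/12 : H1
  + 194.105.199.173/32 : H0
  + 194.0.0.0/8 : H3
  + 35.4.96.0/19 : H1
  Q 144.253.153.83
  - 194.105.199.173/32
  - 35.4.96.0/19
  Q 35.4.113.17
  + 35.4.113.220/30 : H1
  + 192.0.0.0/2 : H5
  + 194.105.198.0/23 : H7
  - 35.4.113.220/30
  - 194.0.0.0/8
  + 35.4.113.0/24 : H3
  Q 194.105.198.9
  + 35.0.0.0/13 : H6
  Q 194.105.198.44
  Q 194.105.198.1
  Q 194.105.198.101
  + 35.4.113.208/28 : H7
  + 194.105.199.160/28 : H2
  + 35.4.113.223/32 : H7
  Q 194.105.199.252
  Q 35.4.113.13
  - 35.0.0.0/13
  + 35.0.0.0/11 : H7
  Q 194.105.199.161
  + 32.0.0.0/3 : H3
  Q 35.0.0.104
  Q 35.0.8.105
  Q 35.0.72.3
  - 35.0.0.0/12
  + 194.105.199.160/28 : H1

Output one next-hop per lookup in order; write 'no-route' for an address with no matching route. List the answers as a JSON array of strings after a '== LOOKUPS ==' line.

Process each operation:
  add 35.4.113.0/24 -> H6 at depth 24
  add 194.105.199.173/32 -> H4 at depth 32
  ? 98.113.215.23  path d0:-→d1:-  best=no-route
  ? 35.4.113.74  path d0:-→d1:-→d2:-→d3:-→d4:-→d5:-→d6:-→d7:-→d8:-→d9:-→d10:-→d11:-→d12:-→d13:-→d14:-→d15:-→d16:-→d17:-→d18:-→d19:-→d20:-→d21:-→d22:-→d23:-→d24:H6  best=H6
  ? 35.4.113.3  path d0:-→d1:-→d2:-→d3:-→d4:-→d5:-→d6:-→d7:-→d8:-→d9:-→d10:-→d11:-→d12:-→d13:-→d14:-→d15:-→d16:-→d17:-→d18:-→d19:-→d20:-→d21:-→d22:-→d23:-→d24:H6  best=H6
  ? 194.105.199.173  path d0:-→d1:-→d2:-→d3:-→d4:-→d5:-→d6:-→d7:-→d8:-→d9:-→d10:-→d11:-→d12:-→d13:-→d14:-→d15:-→d16:-→d17:-→d18:-→d19:-→d20:-→d21:-→d22:-→d23:-→d24:-→d25:-→d26:-→d27:-→d28:-→d29:-→d30:-→d31:-→d32:H4  best=H4
  add 35.0.0.0/12 -> H1 at depth 12
  add 194.105.199.173/32 -> H0 at depth 32
  add 194.0.0.0/8 -> H3 at depth 8
  add 35.4.96.0/19 -> H1 at depth 19
  ? 144.253.153.83  path d0:-→d1:-  best=no-route
  del 194.105.199.173/32 (clear depth 32)
  del 35.4.96.0/19 (clear depth 19)
  ? 35.4.113.17  path d0:-→d1:-→d2:-→d3:-→d4:-→d5:-→d6:-→d7:-→d8:-→d9:-→d10:-→d11:-→d12:H1→d13:-→d14:-→d15:-→d16:-→d17:-→d18:-→d19:-→d20:-→d21:-→d22:-→d23:-→d24:H6  best=H6
  add 35.4.113.220/30 -> H1 at depth 30
  add 192.0.0.0/2 -> H5 at depth 2
  add 194.105.198.0/23 -> H7 at depth 23
  del 35.4.113.220/30 (clear depth 30)
  del 194.0.0.0/8 (clear depth 8)
  add 35.4.113.0/24 -> H3 at depth 24
  ? 194.105.198.9  path d0:-→d1:-→d2:H5→d3:-→d4:-→d5:-→d6:-→d7:-→d8:-→d9:-→d10:-→d11:-→d12:-→d13:-→d14:-→d15:-→d16:-→d17:-→d18:-→d19:-→d20:-→d21:-→d22:-→d23:H7  best=H7
  add 35.0.0.0/13 -> H6 at depth 13
  ? 194.105.198.44  path d0:-→d1:-→d2:H5→d3:-→d4:-→d5:-→d6:-→d7:-→d8:-→d9:-→d10:-→d11:-→d12:-→d13:-→d14:-→d15:-→d16:-→d17:-→d18:-→d19:-→d20:-→d21:-→d22:-→d23:H7  best=H7
  ? 194.105.198.1  path d0:-→d1:-→d2:H5→d3:-→d4:-→d5:-→d6:-→d7:-→d8:-→d9:-→d10:-→d11:-→d12:-→d13:-→d14:-→d15:-→d16:-→d17:-→d18:-→d19:-→d20:-→d21:-→d22:-→d23:H7  best=H7
  ? 194.105.198.101  path d0:-→d1:-→d2:H5→d3:-→d4:-→d5:-→d6:-→d7:-→d8:-→d9:-→d10:-→d11:-→d12:-→d13:-→d14:-→d15:-→d16:-→d17:-→d18:-→d19:-→d20:-→d21:-→d22:-→d23:H7  best=H7
  add 35.4.113.208/28 -> H7 at depth 28
  add 194.105.199.160/28 -> H2 at depth 28
  add 35.4.113.223/32 -> H7 at depth 32
  ? 194.105.199.252  path d0:-→d1:-→d2:H5→d3:-→d4:-→d5:-→d6:-→d7:-→d8:-→d9:-→d10:-→d11:-→d12:-→d13:-→d14:-→d15:-→d16:-→d17:-→d18:-→d19:-→d20:-→d21:-→d22:-→d23:H7→d24:-→d25:-  best=H7
  ? 35.4.113.13  path d0:-→d1:-→d2:-→d3:-→d4:-→d5:-→d6:-→d7:-→d8:-→d9:-→d10:-→d11:-→d12:H1→d13:H6→d14:-→d15:-→d16:-→d17:-→d18:-→d19:-→d20:-→d21:-→d22:-→d23:-→d24:H3  best=H3
  del 35.0.0.0/13 (clear depth 13)
  add 35.0.0.0/11 -> H7 at depth 11
  ? 194.105.199.161  path d0:-→d1:-→d2:H5→d3:-→d4:-→d5:-→d6:-→d7:-→d8:-→d9:-→d10:-→d11:-→d12:-→d13:-→d14:-→d15:-→d16:-→d17:-→d18:-→d19:-→d20:-→d21:-→d22:-→d23:H7→d24:-→d25:-→d26:-→d27:-→d28:H2  best=H2
  add 32.0.0.0/3 -> H3 at depth 3
  ? 35.0.0.104  path d0:-→d1:-→d2:-→d3:H3→d4:-→d5:-→d6:-→d7:-→d8:-→d9:-→d10:-→d11:H7→d12:H1→d13:-  best=H1
  ? 35.0.8.105  path d0:-→d1:-→d2:-→d3:H3→d4:-→d5:-→d6:-→d7:-→d8:-→d9:-→d10:-→d11:H7→d12:H1→d13:-  best=H1
  ? 35.0.72.3  path d0:-→d1:-→d2:-→d3:H3→d4:-→d5:-→d6:-→d7:-→d8:-→d9:-→d10:-→d11:H7→d12:H1→d13:-  best=H1
  del 35.0.0.0/12 (clear depth 12)
  add 194.105.199.160/28 -> H1 at depth 28

== LOOKUPS ==
["no-route","H6","H6","H4","no-route","H6","H7","H7","H7","H7","H7","H3","H2","H1","H1","H1"]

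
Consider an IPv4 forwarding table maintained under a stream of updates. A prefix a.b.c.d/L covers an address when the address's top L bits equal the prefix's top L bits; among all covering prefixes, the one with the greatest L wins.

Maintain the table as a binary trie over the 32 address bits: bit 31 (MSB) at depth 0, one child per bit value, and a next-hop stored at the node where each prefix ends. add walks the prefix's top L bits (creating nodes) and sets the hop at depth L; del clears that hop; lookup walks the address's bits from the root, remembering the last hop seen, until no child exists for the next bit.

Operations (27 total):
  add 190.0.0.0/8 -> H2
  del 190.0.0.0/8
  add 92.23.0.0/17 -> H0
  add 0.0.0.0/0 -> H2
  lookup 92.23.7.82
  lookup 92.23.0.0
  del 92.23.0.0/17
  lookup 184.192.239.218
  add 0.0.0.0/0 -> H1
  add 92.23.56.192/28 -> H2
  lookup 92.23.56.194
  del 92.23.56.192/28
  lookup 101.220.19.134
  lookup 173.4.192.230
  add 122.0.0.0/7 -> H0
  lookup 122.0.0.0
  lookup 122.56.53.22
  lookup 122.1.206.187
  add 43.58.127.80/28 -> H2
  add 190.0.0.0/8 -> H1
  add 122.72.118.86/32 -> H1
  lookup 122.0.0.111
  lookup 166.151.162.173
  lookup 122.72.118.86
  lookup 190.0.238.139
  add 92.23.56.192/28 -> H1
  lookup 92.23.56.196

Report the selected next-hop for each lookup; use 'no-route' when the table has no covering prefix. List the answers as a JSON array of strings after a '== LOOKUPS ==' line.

Apply in order:
  add 190.0.0.0/8 -> H2 at depth 8
  del 190.0.0.0/8 (clear depth 8)
  add 92.23.0.0/17 -> H0 at depth 17
  add 0.0.0.0/0 -> H2 at depth 0
  lookup 92.23.7.82: bits 01011100000101110 walk d0:H2→d1:-→d2:-→d3:-→d4:-→d5:-→d6:-→d7:-→d8:-→d9:-→d10:-→d11:-→d12:-→d13:-→d14:-→d15:-→d16:-→d17:H0 -> H0
  lookup 92.23.0.0: bits 01011100000101110 walk d0:H2→d1:-→d2:-→d3:-→d4:-→d5:-→d6:-→d7:-→d8:-→d9:-→d10:-→d11:-→d12:-→d13:-→d14:-→d15:-→d16:-→d17:H0 -> H0
  del 92.23.0.0/17 (clear depth 17)
  lookup 184.192.239.218: bits 10111 walk d0:H2→d1:-→d2:-→d3:-→d4:-→d5:- -> H2
  add 0.0.0.0/0 -> H1 at depth 0
  add 92.23.56.192/28 -> H2 at depth 28
  lookup 92.23.56.194: bits 0101110000010111001110001100 walk d0:H1→d1:-→d2:-→d3:-→d4:-→d5:-→d6:-→d7:-→d8:-→d9:-→d10:-→d11:-→d12:-→d13:-→d14:-→d15:-→d16:-→d17:-→d18:-→d19:-→d20:-→d21:-→d22:-→d23:-→d24:-→d25:-→d26:-→d27:-→d28:H2 -> H2
  del 92.23.56.192/28 (clear depth 28)
  lookup 101.220.19.134: bits 01 walk d0:H1→d1:-→d2:- -> H1
  lookup 173.4.192.230: bits 101 walk d0:H1→d1:-→d2:-→d3:- -> H1
  add 122.0.0.0/7 -> H0 at depth 7
  lookup 122.0.0.0: bits 0111101 walk d0:H1→d1:-→d2:-→d3:-→d4:-→d5:-→d6:-→d7:H0 -> H0
  lookup 122.56.53.22: bits 0111101 walk d0:H1→d1:-→d2:-→d3:-→d4:-→d5:-→d6:-→d7:H0 -> H0
  lookup 122.1.206.187: bits 0111101 walk d0:H1→d1:-→d2:-→d3:-→d4:-→d5:-→d6:-→d7:H0 -> H0
  add 43.58.127.80/28 -> H2 at depth 28
  add 190.0.0.0/8 -> H1 at depth 8
  add 122.72.118.86/32 -> H1 at depth 32
  lookup 122.0.0.111: bits 011110100 walk d0:H1→d1:-→d2:-→d3:-→d4:-→d5:-→d6:-→d7:H0→d8:-→d9:- -> H0
  lookup 166.151.162.173: bits 101 walk d0:H1→d1:-→d2:-→d3:- -> H1
  lookup 122.72.118.86: bits 01111010010010000111011001010110 walk d0:H1→d1:-→d2:-→d3:-→d4:-→d5:-→d6:-→d7:H0→d8:-→d9:-→d10:-→d11:-→d12:-→d13:-→d14:-→d15:-→d16:-→d17:-→d18:-→d19:-→d20:-→d21:-→d22:-→d23:-→d24:-→d25:-→d26:-→d27:-→d28:-→d29:-→d30:-→d31:-→d32:H1 -> H1
  lookup 190.0.238.139: bits 10111110 walk d0:H1→d1:-→d2:-→d3:-→d4:-→d5:-→d6:-→d7:-→d8:H1 -> H1
  add 92.23.56.192/28 -> H1 at depth 28
  lookup 92.23.56.196: bits 0101110000010111001110001100 walk d0:H1→d1:-→d2:-→d3:-→d4:-→d5:-→d6:-→d7:-→d8:-→d9:-→d10:-→d11:-→d12:-→d13:-→d14:-→d15:-→d16:-→d17:-→d18:-→d19:-→d20:-→d21:-→d22:-→d23:-→d24:-→d25:-→d26:-→d27:-→d28:H1 -> H1

== LOOKUPS ==
["H0","H0","H2","H2","H1","H1","H0","H0","H0","H0","H1","H1","H1","H1"]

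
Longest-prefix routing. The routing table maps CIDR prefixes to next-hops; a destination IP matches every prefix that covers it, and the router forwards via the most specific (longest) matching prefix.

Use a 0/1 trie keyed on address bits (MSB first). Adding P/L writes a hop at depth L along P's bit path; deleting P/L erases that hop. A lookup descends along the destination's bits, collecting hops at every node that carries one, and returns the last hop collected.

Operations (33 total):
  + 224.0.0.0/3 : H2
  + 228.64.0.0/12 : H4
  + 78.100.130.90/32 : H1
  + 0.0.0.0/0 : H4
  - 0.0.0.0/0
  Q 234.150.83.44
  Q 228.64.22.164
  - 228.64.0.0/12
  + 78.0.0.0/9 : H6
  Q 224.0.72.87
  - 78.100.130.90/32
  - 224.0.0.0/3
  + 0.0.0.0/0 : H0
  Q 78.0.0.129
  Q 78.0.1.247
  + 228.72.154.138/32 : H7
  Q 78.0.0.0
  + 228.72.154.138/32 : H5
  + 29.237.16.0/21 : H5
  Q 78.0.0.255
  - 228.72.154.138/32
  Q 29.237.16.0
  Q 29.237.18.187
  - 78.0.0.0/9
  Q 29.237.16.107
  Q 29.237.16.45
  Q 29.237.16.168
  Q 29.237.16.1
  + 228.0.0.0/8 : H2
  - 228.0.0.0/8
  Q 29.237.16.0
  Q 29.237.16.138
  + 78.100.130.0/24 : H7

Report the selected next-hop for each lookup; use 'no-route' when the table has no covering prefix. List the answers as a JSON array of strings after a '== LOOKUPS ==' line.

Apply in order:
  add 224.0.0.0/3 -> H2 at depth 3
  add 228.64.0.0/12 -> H4 at depth 12
  add 78.100.130.90/32 -> H1 at depth 32
  add 0.0.0.0/0 -> H4 at depth 0
  - 0.0.0.0/0 clear@0
  lookup 234.150.83.44: bits 1110 walk d0:-→d1:-→d2:-→d3:H2→d4:- -> H2
  lookup 228.64.22.164: bits 111001000100 walk d0:-→d1:-→d2:-→d3:H2→d4:-→d5:-→d6:-→d7:-→d8:-→d9:-→d10:-→d11:-→d12:H4 -> H4
  - 228.64.0.0/12 clear@12
  add 78.0.0.0/9 -> H6 at depth 9
  lookup 224.0.72.87: bits 11100 walk d0:-→d1:-→d2:-→d3:H2→d4:-→d5:- -> H2
  - 78.100.130.90/32 clear@32
  - 224.0.0.0/3 clear@3
  add 0.0.0.0/0 -> H0 at depth 0
  lookup 78.0.0.129: bits 010011100 walk d0:H0→d1:-→d2:-→d3:-→d4:-→d5:-→d6:-→d7:-→d8:-→d9:H6 -> H6
  lookup 78.0.1.247: bits 010011100 walk d0:H0→d1:-→d2:-→d3:-→d4:-→d5:-→d6:-→d7:-→d8:-→d9:H6 -> H6
  add 228.72.154.138/32 -> H7 at depth 32
  lookup 78.0.0.0: bits 010011100 walk d0:H0→d1:-→d2:-→d3:-→d4:-→d5:-→d6:-→d7:-→d8:-→d9:H6 -> H6
  add 228.72.154.138/32 -> H5 at depth 32
  add 29.237.16.0/21 -> H5 at depth 21
  lookup 78.0.0.255: bits 010011100 walk d0:H0→d1:-→d2:-→d3:-→d4:-→d5:-→d6:-→d7:-→d8:-→d9:H6 -> H6
  - 228.72.154.138/32 clear@32
  lookup 29.237.16.0: bits 000111011110110100010 walk d0:H0→d1:-→d2:-→d3:-→d4:-→d5:-→d6:-→d7:-→d8:-→d9:-→d10:-→d11:-→d12:-→d13:-→d14:-→d15:-→d16:-→d17:-→d18:-→d19:-→d20:-→d21:H5 -> H5
  lookup 29.237.18.187: bits 000111011110110100010 walk d0:H0→d1:-→d2:-→d3:-→d4:-→d5:-→d6:-→d7:-→d8:-→d9:-→d10:-→d11:-→d12:-→d13:-→d14:-→d15:-→d16:-→d17:-→d18:-→d19:-→d20:-→d21:H5 -> H5
  - 78.0.0.0/9 clear@9
  lookup 29.237.16.107: bits 000111011110110100010 walk d0:H0→d1:-→d2:-→d3:-→d4:-→d5:-→d6:-→d7:-→d8:-→d9:-→d10:-→d11:-→d12:-→d13:-→d14:-→d15:-→d16:-→d17:-→d18:-→d19:-→d20:-→d21:H5 -> H5
  lookup 29.237.16.45: bits 000111011110110100010 walk d0:H0→d1:-→d2:-→d3:-→d4:-→d5:-→d6:-→d7:-→d8:-→d9:-→d10:-→d11:-→d12:-→d13:-→d14:-→d15:-→d16:-→d17:-→d18:-→d19:-→d20:-→d21:H5 -> H5
  lookup 29.237.16.168: bits 000111011110110100010 walk d0:H0→d1:-→d2:-→d3:-→d4:-→d5:-→d6:-→d7:-→d8:-→d9:-→d10:-→d11:-→d12:-→d13:-→d14:-→d15:-→d16:-→d17:-→d18:-→d19:-→d20:-→d21:H5 -> H5
  lookup 29.237.16.1: bits 000111011110110100010 walk d0:H0→d1:-→d2:-→d3:-→d4:-→d5:-→d6:-→d7:-→d8:-→d9:-→d10:-→d11:-→d12:-→d13:-→d14:-→d15:-→d16:-→d17:-→d18:-→d19:-→d20:-→d21:H5 -> H5
  add 228.0.0.0/8 -> H2 at depth 8
  - 228.0.0.0/8 clear@8
  lookup 29.237.16.0: bits 000111011110110100010 walk d0:H0→d1:-→d2:-→d3:-→d4:-→d5:-→d6:-→d7:-→d8:-→d9:-→d10:-→d11:-→d12:-→d13:-→d14:-→d15:-→d16:-→d17:-→d18:-→d19:-→d20:-→d21:H5 -> H5
  lookup 29.237.16.138: bits 000111011110110100010 walk d0:H0→d1:-→d2:-→d3:-→d4:-→d5:-→d6:-→d7:-→d8:-→d9:-→d10:-→d11:-→d12:-→d13:-→d14:-→d15:-→d16:-→d17:-→d18:-→d19:-→d20:-→d21:H5 -> H5
  add 78.100.130.0/24 -> H7 at depth 24

== LOOKUPS ==
["H2","H4","H2","H6","H6","H6","H6","H5","H5","H5","H5","H5","H5","H5","H5"]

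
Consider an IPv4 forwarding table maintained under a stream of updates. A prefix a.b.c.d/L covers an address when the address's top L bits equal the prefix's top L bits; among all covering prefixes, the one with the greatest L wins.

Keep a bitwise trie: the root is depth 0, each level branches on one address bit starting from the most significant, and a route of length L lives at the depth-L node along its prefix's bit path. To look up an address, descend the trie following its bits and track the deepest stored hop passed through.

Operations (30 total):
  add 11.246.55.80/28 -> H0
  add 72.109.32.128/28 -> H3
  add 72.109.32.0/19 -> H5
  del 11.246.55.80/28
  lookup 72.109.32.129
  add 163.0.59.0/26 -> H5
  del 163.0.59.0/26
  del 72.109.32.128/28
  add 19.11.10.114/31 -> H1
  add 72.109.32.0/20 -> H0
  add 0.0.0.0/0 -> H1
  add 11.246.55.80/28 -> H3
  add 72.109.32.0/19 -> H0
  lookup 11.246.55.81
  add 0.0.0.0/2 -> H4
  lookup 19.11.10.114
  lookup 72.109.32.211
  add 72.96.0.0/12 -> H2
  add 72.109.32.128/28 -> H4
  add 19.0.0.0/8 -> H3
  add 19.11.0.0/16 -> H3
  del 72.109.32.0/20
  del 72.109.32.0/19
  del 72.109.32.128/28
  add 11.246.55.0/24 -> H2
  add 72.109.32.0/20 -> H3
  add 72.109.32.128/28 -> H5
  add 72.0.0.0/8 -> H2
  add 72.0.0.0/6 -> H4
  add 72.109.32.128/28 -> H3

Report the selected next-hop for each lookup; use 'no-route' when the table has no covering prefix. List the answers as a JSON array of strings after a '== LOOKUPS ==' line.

Trace:
  add 11.246.55.80/28 -> H0 at depth 28
  add 72.109.32.128/28 -> H3 at depth 28
  add 72.109.32.0/19 -> H5 at depth 19
  del 11.246.55.80/28 (clear depth 28)
  Q 72.109.32.129: descend 0100100001101101001000001000 ; hops seen [H5,H3] ; pick H3
  add 163.0.59.0/26 -> H5 at depth 26
  del 163.0.59.0/26 (clear depth 26)
  del 72.109.32.128/28 (clear depth 28)
  add 19.11.10.114/31 -> H1 at depth 31
  add 72.109.32.0/20 -> H0 at depth 20
  add 0.0.0.0/0 -> H1 at depth 0
  add 11.246.55.80/28 -> H3 at depth 28
  add 72.109.32.0/19 -> H0 at depth 19
  Q 11.246.55.81: descend 0000101111110110001101110101 ; hops seen [H1,H3] ; pick H3
  add 0.0.0.0/2 -> H4 at depth 2
  Q 19.11.10.114: descend 0001001100001011000010100111001 ; hops seen [H1,H4,H1] ; pick H1
  Q 72.109.32.211: descend 0100100001101101001000001 ; hops seen [H1,H0,H0] ; pick H0
  add 72.96.0.0/12 -> H2 at depth 12
  add 72.109.32.128/28 -> H4 at depth 28
  add 19.0.0.0/8 -> H3 at depth 8
  add 19.11.0.0/16 -> H3 at depth 16
  del 72.109.32.0/20 (clear depth 20)
  del 72.109.32.0/19 (clear depth 19)
  del 72.109.32.128/28 (clear depth 28)
  add 11.246.55.0/24 -> H2 at depth 24
  add 72.109.32.0/20 -> H3 at depth 20
  add 72.109.32.128/28 -> H5 at depth 28
  add 72.0.0.0/8 -> H2 at depth 8
  add 72.0.0.0/6 -> H4 at depth 6
  add 72.109.32.128/28 -> H3 at depth 28

== LOOKUPS ==
["H3","H3","H1","H0"]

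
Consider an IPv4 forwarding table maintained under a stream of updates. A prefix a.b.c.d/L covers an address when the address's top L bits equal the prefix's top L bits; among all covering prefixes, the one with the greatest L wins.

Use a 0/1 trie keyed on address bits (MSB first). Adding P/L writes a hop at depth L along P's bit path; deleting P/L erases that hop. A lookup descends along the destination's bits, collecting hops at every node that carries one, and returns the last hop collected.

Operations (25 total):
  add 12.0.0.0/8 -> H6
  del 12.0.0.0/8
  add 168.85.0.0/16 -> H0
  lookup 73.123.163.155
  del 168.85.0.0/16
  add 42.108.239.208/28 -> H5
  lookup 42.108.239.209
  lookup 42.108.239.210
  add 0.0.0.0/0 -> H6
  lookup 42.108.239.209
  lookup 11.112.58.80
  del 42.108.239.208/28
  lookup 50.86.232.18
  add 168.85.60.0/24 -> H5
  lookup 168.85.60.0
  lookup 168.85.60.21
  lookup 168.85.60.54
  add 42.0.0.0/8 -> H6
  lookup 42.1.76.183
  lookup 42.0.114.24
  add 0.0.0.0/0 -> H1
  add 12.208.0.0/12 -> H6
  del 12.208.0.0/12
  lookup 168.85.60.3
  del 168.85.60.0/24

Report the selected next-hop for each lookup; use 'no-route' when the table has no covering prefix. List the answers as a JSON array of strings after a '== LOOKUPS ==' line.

Trace:
  add 12.0.0.0/8 -> H6 at depth 8
  - 12.0.0.0/8 clear@8
  add 168.85.0.0/16 -> H0 at depth 16
  lookup 73.123.163.155: bits 0 walk d0:-→d1:- -> no-route
  - 168.85.0.0/16 clear@16
  add 42.108.239.208/28 -> H5 at depth 28
  lookup 42.108.239.209: bits 0010101001101100111011111101 walk d0:-→d1:-→d2:-→d3:-→d4:-→d5:-→d6:-→d7:-→d8:-→d9:-→d10:-→d11:-→d12:-→d13:-→d14:-→d15:-→d16:-→d17:-→d18:-→d19:-→d20:-→d21:-→d22:-→d23:-→d24:-→d25:-→d26:-→d27:-→d28:H5 -> H5
  lookup 42.108.239.210: bits 0010101001101100111011111101 walk d0:-→d1:-→d2:-→d3:-→d4:-→d5:-→d6:-→d7:-→d8:-→d9:-→d10:-→d11:-→d12:-→d13:-→d14:-→d15:-→d16:-→d17:-→d18:-→d19:-→d20:-→d21:-→d22:-→d23:-→d24:-→d25:-→d26:-→d27:-→d28:H5 -> H5
  add 0.0.0.0/0 -> H6 at depth 0
  lookup 42.108.239.209: bits 0010101001101100111011111101 walk d0:H6→d1:-→d2:-→d3:-→d4:-→d5:-→d6:-→d7:-→d8:-→d9:-→d10:-→d11:-→d12:-→d13:-→d14:-→d15:-→d16:-→d17:-→d18:-→d19:-→d20:-→d21:-→d22:-→d23:-→d24:-→d25:-→d26:-→d27:-→d28:H5 -> H5
  lookup 11.112.58.80: bits 00001 walk d0:H6→d1:-→d2:-→d3:-→d4:-→d5:- -> H6
  - 42.108.239.208/28 clear@28
  lookup 50.86.232.18: bits 001 walk d0:H6→d1:-→d2:-→d3:- -> H6
  add 168.85.60.0/24 -> H5 at depth 24
  lookup 168.85.60.0: bits 101010000101010100111100 walk d0:H6→d1:-→d2:-→d3:-→d4:-→d5:-→d6:-→d7:-→d8:-→d9:-→d10:-→d11:-→d12:-→d13:-→d14:-→d15:-→d16:-→d17:-→d18:-→d19:-→d20:-→d21:-→d22:-→d23:-→d24:H5 -> H5
  lookup 168.85.60.21: bits 101010000101010100111100 walk d0:H6→d1:-→d2:-→d3:-→d4:-→d5:-→d6:-→d7:-→d8:-→d9:-→d10:-→d11:-→d12:-→d13:-→d14:-→d15:-→d16:-→d17:-→d18:-→d19:-→d20:-→d21:-→d22:-→d23:-→d24:H5 -> H5
  lookup 168.85.60.54: bits 101010000101010100111100 walk d0:H6→d1:-→d2:-→d3:-→d4:-→d5:-→d6:-→d7:-→d8:-→d9:-→d10:-→d11:-→d12:-→d13:-→d14:-→d15:-→d16:-→d17:-→d18:-→d19:-→d20:-→d21:-→d22:-→d23:-→d24:H5 -> H5
  add 42.0.0.0/8 -> H6 at depth 8
  lookup 42.1.76.183: bits 001010100 walk d0:H6→d1:-→d2:-→d3:-→d4:-→d5:-→d6:-→d7:-→d8:H6→d9:- -> H6
  lookup 42.0.114.24: bits 001010100 walk d0:H6→d1:-→d2:-→d3:-→d4:-→d5:-→d6:-→d7:-→d8:H6→d9:- -> H6
  add 0.0.0.0/0 -> H1 at depth 0
  add 12.208.0.0/12 -> H6 at depth 12
  - 12.208.0.0/12 clear@12
  lookup 168.85.60.3: bits 101010000101010100111100 walk d0:H1→d1:-→d2:-→d3:-→d4:-→d5:-→d6:-→d7:-→d8:-→d9:-→d10:-→d11:-→d12:-→d13:-→d14:-→d15:-→d16:-→d17:-→d18:-→d19:-→d20:-→d21:-→d22:-→d23:-→d24:H5 -> H5
  - 168.85.60.0/24 clear@24

== LOOKUPS ==
["no-route","H5","H5","H5","H6","H6","H5","H5","H5","H6","H6","H5"]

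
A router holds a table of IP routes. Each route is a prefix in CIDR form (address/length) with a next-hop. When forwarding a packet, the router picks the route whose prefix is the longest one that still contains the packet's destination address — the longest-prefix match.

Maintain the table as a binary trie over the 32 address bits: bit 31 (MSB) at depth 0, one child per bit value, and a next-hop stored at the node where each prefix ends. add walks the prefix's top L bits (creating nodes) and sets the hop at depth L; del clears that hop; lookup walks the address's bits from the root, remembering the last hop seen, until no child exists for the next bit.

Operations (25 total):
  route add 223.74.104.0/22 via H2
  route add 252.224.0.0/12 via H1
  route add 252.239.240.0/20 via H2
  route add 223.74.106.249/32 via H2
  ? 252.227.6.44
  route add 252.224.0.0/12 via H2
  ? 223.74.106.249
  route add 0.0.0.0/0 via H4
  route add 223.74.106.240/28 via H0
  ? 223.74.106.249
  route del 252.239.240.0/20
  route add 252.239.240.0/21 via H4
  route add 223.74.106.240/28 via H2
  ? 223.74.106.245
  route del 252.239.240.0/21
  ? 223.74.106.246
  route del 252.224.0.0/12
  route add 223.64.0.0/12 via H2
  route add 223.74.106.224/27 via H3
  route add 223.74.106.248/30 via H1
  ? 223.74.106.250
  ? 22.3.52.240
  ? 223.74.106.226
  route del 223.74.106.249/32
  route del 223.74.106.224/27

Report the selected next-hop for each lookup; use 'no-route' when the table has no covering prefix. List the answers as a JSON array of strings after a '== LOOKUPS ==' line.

Trace:
  add 223.74.104.0/22 -> H2 at depth 22
  add 252.224.0.0/12 -> H1 at depth 12
  add 252.239.240.0/20 -> H2 at depth 20
  add 223.74.106.249/32 -> H2 at depth 32
  ? 252.227.6.44  path d0:-→d1:-→d2:-→d3:-→d4:-→d5:-→d6:-→d7:-→d8:-→d9:-→d10:-→d11:-→d12:H1  best=H1
  add 252.224.0.0/12 -> H2 at depth 12
  ? 223.74.106.249  path d0:-→d1:-→d2:-→d3:-→d4:-→d5:-→d6:-→d7:-→d8:-→d9:-→d10:-→d11:-→d12:-→d13:-→d14:-→d15:-→d16:-→d17:-→d18:-→d19:-→d20:-→d21:-→d22:H2→d23:-→d24:-→d25:-→d26:-→d27:-→d28:-→d29:-→d30:-→d31:-→d32:H2  best=H2
  add 0.0.0.0/0 -> H4 at depth 0
  add 223.74.106.240/28 -> H0 at depth 28
  ? 223.74.106.249  path d0:H4→d1:-→d2:-→d3:-→d4:-→d5:-→d6:-→d7:-→d8:-→d9:-→d10:-→d11:-→d12:-→d13:-→d14:-→d15:-→d16:-→d17:-→d18:-→d19:-→d20:-→d21:-→d22:H2→d23:-→d24:-→d25:-→d26:-→d27:-→d28:H0→d29:-→d30:-→d31:-→d32:H2  best=H2
  - 252.239.240.0/20 clear@20
  add 252.239.240.0/21 -> H4 at depth 21
  add 223.74.106.240/28 -> H2 at depth 28
  ? 223.74.106.245  path d0:H4→d1:-→d2:-→d3:-→d4:-→d5:-→d6:-→d7:-→d8:-→d9:-→d10:-→d11:-→d12:-→d13:-→d14:-→d15:-→d16:-→d17:-→d18:-→d19:-→d20:-→d21:-→d22:H2→d23:-→d24:-→d25:-→d26:-→d27:-→d28:H2  best=H2
  - 252.239.240.0/21 clear@21
  ? 223.74.106.246  path d0:H4→d1:-→d2:-→d3:-→d4:-→d5:-→d6:-→d7:-→d8:-→d9:-→d10:-→d11:-→d12:-→d13:-→d14:-→d15:-→d16:-→d17:-→d18:-→d19:-→d20:-→d21:-→d22:H2→d23:-→d24:-→d25:-→d26:-→d27:-→d28:H2  best=H2
  - 252.224.0.0/12 clear@12
  add 223.64.0.0/12 -> H2 at depth 12
  add 223.74.106.224/27 -> H3 at depth 27
  add 223.74.106.248/30 -> H1 at depth 30
  ? 223.74.106.250  path d0:H4→d1:-→d2:-→d3:-→d4:-→d5:-→d6:-→d7:-→d8:-→d9:-→d10:-→d11:-→d12:H2→d13:-→d14:-→d15:-→d16:-→d17:-→d18:-→d19:-→d20:-→d21:-→d22:H2→d23:-→d24:-→d25:-→d26:-→d27:H3→d28:H2→d29:-→d30:H1  best=H1
  ? 22.3.52.240  path d0:H4  best=H4
  ? 223.74.106.226  path d0:H4→d1:-→d2:-→d3:-→d4:-→d5:-→d6:-→d7:-→d8:-→d9:-→d10:-→d11:-→d12:H2→d13:-→d14:-→d15:-→d16:-→d17:-→d18:-→d19:-→d20:-→d21:-→d22:H2→d23:-→d24:-→d25:-→d26:-→d27:H3  best=H3
  - 223.74.106.249/32 clear@32
  - 223.74.106.224/27 clear@27

== LOOKUPS ==
["H1","H2","H2","H2","H2","H1","H4","H3"]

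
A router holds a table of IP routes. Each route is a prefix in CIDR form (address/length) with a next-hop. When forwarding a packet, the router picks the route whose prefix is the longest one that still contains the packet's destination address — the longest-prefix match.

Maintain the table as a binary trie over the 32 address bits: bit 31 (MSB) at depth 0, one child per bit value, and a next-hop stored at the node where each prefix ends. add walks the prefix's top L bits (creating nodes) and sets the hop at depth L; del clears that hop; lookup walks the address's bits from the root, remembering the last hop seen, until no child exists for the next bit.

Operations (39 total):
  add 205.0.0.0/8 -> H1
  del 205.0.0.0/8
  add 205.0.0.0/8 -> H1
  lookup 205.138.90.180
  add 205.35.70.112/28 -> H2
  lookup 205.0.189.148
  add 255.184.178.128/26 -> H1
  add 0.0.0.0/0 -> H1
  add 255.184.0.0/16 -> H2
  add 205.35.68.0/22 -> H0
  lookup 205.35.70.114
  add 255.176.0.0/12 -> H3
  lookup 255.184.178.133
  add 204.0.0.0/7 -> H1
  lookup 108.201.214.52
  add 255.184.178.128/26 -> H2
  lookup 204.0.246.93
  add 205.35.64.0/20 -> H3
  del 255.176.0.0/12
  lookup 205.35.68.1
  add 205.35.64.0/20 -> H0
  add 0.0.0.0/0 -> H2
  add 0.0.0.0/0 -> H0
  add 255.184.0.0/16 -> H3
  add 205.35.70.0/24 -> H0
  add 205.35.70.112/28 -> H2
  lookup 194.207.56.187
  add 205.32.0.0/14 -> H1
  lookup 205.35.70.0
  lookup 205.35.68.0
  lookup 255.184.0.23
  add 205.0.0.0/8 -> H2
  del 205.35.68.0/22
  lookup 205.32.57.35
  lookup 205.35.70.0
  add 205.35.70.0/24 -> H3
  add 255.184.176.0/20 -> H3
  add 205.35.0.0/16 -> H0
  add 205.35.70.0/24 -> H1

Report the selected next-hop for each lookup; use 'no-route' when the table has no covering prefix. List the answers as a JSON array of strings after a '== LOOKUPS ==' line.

Trace:
  add 205.0.0.0/8 -> H1 at depth 8
  - 205.0.0.0/8 clear@8
  add 205.0.0.0/8 -> H1 at depth 8
  Q 205.138.90.180: descend 11001101 ; hops seen [H1] ; pick H1
  add 205.35.70.112/28 -> H2 at depth 28
  Q 205.0.189.148: descend 1100110100 ; hops seen [H1] ; pick H1
  add 255.184.178.128/26 -> H1 at depth 26
  add 0.0.0.0/0 -> H1 at depth 0
  add 255.184.0.0/16 -> H2 at depth 16
  add 205.35.68.0/22 -> H0 at depth 22
  Q 205.35.70.114: descend 1100110100100011010001100111 ; hops seen [H1,H1,H0,H2] ; pick H2
  add 255.176.0.0/12 -> H3 at depth 12
  Q 255.184.178.133: descend 11111111101110001011001010 ; hops seen [H1,H3,H2,H1] ; pick H1
  add 204.0.0.0/7 -> H1 at depth 7
  Q 108.201.214.52: descend ε ; hops seen [H1] ; pick H1
  add 255.184.178.128/26 -> H2 at depth 26
  Q 204.0.246.93: descend 1100110 ; hops seen [H1,H1] ; pick H1
  add 205.35.64.0/20 -> H3 at depth 20
  - 255.176.0.0/12 clear@12
  Q 205.35.68.1: descend 1100110100100011010001 ; hops seen [H1,H1,H1,H3,H0] ; pick H0
  add 205.35.64.0/20 -> H0 at depth 20
  add 0.0.0.0/0 -> H2 at depth 0
  add 0.0.0.0/0 -> H0 at depth 0
  add 255.184.0.0/16 -> H3 at depth 16
  add 205.35.70.0/24 -> H0 at depth 24
  add 205.35.70.112/28 -> H2 at depth 28
  Q 194.207.56.187: descend 1100 ; hops seen [H0] ; pick H0
  add 205.32.0.0/14 -> H1 at depth 14
  Q 205.35.70.0: descend 1100110100100011010001100 ; hops seen [H0,H1,H1,H1,H0,H0,H0] ; pick H0
  Q 205.35.68.0: descend 1100110100100011010001 ; hops seen [H0,H1,H1,H1,H0,H0] ; pick H0
  Q 255.184.0.23: descend 1111111110111000 ; hops seen [H0,H3] ; pick H3
  add 205.0.0.0/8 -> H2 at depth 8
  - 205.35.68.0/22 clear@22
  Q 205.32.57.35: descend 11001101001000 ; hops seen [H0,H1,H2,H1] ; pick H1
  Q 205.35.70.0: descend 1100110100100011010001100 ; hops seen [H0,H1,H2,H1,H0,H0] ; pick H0
  add 205.35.70.0/24 -> H3 at depth 24
  add 255.184.176.0/20 -> H3 at depth 20
  add 205.35.0.0/16 -> H0 at depth 16
  add 205.35.70.0/24 -> H1 at depth 24

== LOOKUPS ==
["H1","H1","H2","H1","H1","H1","H0","H0","H0","H0","H3","H1","H0"]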